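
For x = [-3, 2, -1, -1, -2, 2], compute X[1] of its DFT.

X[1] = Σ(n=0 to 5) x[n] · ω_6^(1n) where ω_6 = e^(-2πi/6)
= (-3)·ω_6^0 + (2)·ω_6^1 + (-1)·ω_6^2 + (-1)·ω_6^3 + (-2)·ω_6^4 + (2)·ω_6^5

X[1] = 1.5000-0.8660i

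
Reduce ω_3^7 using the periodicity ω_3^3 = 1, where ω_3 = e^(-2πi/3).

Since ω_3^3 = 1, powers reduce modulo 3.
7 mod 3 = 1
So ω_3^7 = ω_3^1 = e^(-2πi·1/3)

ω_3^7 = ω_3^1 = -0.5000-0.8660i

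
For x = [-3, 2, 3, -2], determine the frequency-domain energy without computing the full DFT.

Parseval: Σ|x[n]|² = (1/N)Σ|X[k]|², so Σ|X[k]|² = N·Σ|x[n]|² = 4·26.0000

Σ|X[k]|² = N·Σ|x[n]|² = 4·26.0000 = 104.0000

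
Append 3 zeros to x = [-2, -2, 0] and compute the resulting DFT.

Original 3-point DFT: [-4, -1.0000+1.7321i, -1.0000-1.7321i]
Zero-padded 6-point DFT provides frequency interpolation.

DFT_6([x, 0, ...]) = [-4, -3.0000+1.7321i, -1.0000+1.7321i, 0, -1.0000-1.7321i, -3.0000-1.7321i]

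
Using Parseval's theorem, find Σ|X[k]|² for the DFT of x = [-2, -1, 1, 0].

Parseval: Σ|x[n]|² = (1/N)Σ|X[k]|², so Σ|X[k]|² = N·Σ|x[n]|² = 4·6.0000

Σ|X[k]|² = N·Σ|x[n]|² = 4·6.0000 = 24.0000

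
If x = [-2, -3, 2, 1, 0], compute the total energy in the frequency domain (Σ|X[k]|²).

Parseval: Σ|x[n]|² = (1/N)Σ|X[k]|², so Σ|X[k]|² = N·Σ|x[n]|² = 5·18.0000

Σ|X[k]|² = N·Σ|x[n]|² = 5·18.0000 = 90.0000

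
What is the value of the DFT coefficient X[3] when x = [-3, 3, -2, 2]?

X[3] = Σ(n=0 to 3) x[n] · ω_4^(3n) where ω_4 = e^(-2πi/4)
= (-3)·ω_4^0 + (3)·ω_4^3 + (-2)·ω_4^6 + (2)·ω_4^9

X[3] = -1+1i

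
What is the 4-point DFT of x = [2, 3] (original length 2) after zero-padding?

Original 2-point DFT: [5, -1]
Zero-padded 4-point DFT provides frequency interpolation.

DFT_4([x, 0, ...]) = [5, 2-3i, -1, 2+3i]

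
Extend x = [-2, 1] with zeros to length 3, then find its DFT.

Original 2-point DFT: [-1, -3]
Zero-padded 3-point DFT provides frequency interpolation.

DFT_3([x, 0, ...]) = [-1, -2.5000-0.8660i, -2.5000+0.8660i]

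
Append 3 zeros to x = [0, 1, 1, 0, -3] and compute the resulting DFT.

Original 5-point DFT: [-1, -1.4271-4.3920i, 1.9271-1.4001i, 1.9271+1.4001i, -1.4271+4.3920i]
Zero-padded 8-point DFT provides frequency interpolation.

DFT_8([x, 0, ...]) = [-1, 3.7071-1.7071i, -4-1i, 2.2929+0.2929i, -3, 2.2929-0.2929i, -4+1i, 3.7071+1.7071i]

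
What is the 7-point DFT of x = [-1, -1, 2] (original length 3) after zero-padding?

Original 3-point DFT: [0, -1.5000+2.5981i, -1.5000-2.5981i]
Zero-padded 7-point DFT provides frequency interpolation.

DFT_7([x, 0, ...]) = [0, -2.0685-1.1680i, -2.5794+1.8427i, 1.1479+1.9975i, 1.1479-1.9975i, -2.5794-1.8427i, -2.0685+1.1680i]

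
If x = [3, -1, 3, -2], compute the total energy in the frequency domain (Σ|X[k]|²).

Parseval: Σ|x[n]|² = (1/N)Σ|X[k]|², so Σ|X[k]|² = N·Σ|x[n]|² = 4·23.0000

Σ|X[k]|² = N·Σ|x[n]|² = 4·23.0000 = 92.0000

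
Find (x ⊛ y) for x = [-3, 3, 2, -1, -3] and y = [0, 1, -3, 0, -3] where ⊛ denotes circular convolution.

(x ⊛ y)[n] = Σ(m=0 to 4) x[m] · y[(n-m) mod 5]

Computing each output sample:
(x ⊛ y)[0] = -9
(x ⊛ y)[1] = 0
(x ⊛ y)[2] = 15
(x ⊛ y)[3] = 2
(x ⊛ y)[4] = 2

x ⊛ y = [-9, 0, 15, 2, 2]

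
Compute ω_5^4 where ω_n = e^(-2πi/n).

ω_5^4 = e^(-2πi·4/5)
= cos(-2π·4/5) + i·sin(-2π·4/5)
= cos(-8π/5) + i·sin(-8π/5)

ω_5^4 = cos(-8π/5) + i·sin(-8π/5) = 0.3090+0.9511i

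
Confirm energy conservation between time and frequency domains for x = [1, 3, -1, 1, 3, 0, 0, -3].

Time domain:
Σ|x[n]|² = |1|² + |3|² + |-1|² + |1|² + |3|² + |0|² + |0|² + |-3|² = 30.0000

Frequency domain:
(1/8)Σ|X[k]|² = (1/8)(|4|² + |-2.7071-3.9497i|² + |5-5i|² + |-1.2929-5.9497i|² + |2|² + |-1.2929+5.9497i|² + |5+5i|² + |-2.7071+3.9497i|²) = (1/8)·240.0000 = 30.0000

Both sides agree, confirming Parseval's theorem.

Σ|x[n]|² = (1/N)Σ|X[k]|² = 30.0000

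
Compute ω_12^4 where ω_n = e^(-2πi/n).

ω_12^4 = e^(-2πi·4/12)
= cos(-2π·4/12) + i·sin(-2π·4/12)
= cos(-8π/12) + i·sin(-8π/12)

ω_12^4 = cos(-8π/12) + i·sin(-8π/12) = -0.5000-0.8660i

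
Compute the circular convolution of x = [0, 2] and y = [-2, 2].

(x ⊛ y)[n] = Σ(m=0 to 1) x[m] · y[(n-m) mod 2]

Computing each output sample:
(x ⊛ y)[0] = 4
(x ⊛ y)[1] = -4

x ⊛ y = [4, -4]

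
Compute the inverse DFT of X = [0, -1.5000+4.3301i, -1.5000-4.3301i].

x[n] = (1/3) Σ(k=0 to 2) X[k] · e^(2πikn/3)

Computing each x[n]:
x[0] = -1
x[1] = -2
x[2] = 3

x = [-1, -2, 3]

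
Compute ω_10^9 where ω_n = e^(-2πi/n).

ω_10^9 = e^(-2πi·9/10)
= cos(-2π·9/10) + i·sin(-2π·9/10)
= cos(-18π/10) + i·sin(-18π/10)

ω_10^9 = cos(-18π/10) + i·sin(-18π/10) = 0.8090+0.5878i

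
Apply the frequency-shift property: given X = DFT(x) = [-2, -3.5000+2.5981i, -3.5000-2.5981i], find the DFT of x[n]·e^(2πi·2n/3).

Modulation property: DFT(ω_3^(-2n)·x[n]) = X[(k-2) mod 3], so circularly shift X by 2 positions.

X[k-2] = [-3.5000+2.5981i, -3.5000-2.5981i, -2]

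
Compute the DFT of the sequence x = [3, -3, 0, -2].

X[k] = Σ(n=0 to 3) x[n] · ω_4^(nk)
where ω_4 = e^(-2πi/4)

Computing each X[k]:
X[0] = -2
X[1] = 3+1i
X[2] = 8
X[3] = 3-1i

X = [-2, 3+1i, 8, 3-1i]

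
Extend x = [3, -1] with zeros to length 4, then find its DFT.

Original 2-point DFT: [2, 4]
Zero-padded 4-point DFT provides frequency interpolation.

DFT_4([x, 0, ...]) = [2, 3+1i, 4, 3-1i]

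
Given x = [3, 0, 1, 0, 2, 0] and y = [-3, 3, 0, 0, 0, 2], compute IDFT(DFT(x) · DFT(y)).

(x ⊛ y)[n] = Σ(m=0 to 5) x[m] · y[(n-m) mod 6]

Computing each output sample:
(x ⊛ y)[0] = -9
(x ⊛ y)[1] = 11
(x ⊛ y)[2] = -3
(x ⊛ y)[3] = 7
(x ⊛ y)[4] = -6
(x ⊛ y)[5] = 12

x ⊛ y = [-9, 11, -3, 7, -6, 12]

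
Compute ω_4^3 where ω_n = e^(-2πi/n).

ω_4^3 = e^(-2πi·3/4)
= cos(-2π·3/4) + i·sin(-2π·3/4)
= cos(-6π/4) + i·sin(-6π/4)

ω_4^3 = cos(-6π/4) + i·sin(-6π/4) = 1i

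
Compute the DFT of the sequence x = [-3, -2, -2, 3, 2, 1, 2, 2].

X[k] = Σ(n=0 to 7) x[n] · ω_8^(nk)
where ω_8 = e^(-2πi/8)

Computing each X[k]:
X[0] = 3
X[1] = -7.8284+5.4142i
X[2] = -1+6i
X[3] = -2.1716-2.5858i
X[4] = -5
X[5] = -2.1716+2.5858i
X[6] = -1-6i
X[7] = -7.8284-5.4142i

X = [3, -7.8284+5.4142i, -1+6i, -2.1716-2.5858i, -5, -2.1716+2.5858i, -1-6i, -7.8284-5.4142i]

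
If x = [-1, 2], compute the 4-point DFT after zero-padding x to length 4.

Original 2-point DFT: [1, -3]
Zero-padded 4-point DFT provides frequency interpolation.

DFT_4([x, 0, ...]) = [1, -1-2i, -3, -1+2i]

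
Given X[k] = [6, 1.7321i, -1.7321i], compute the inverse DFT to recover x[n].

x[n] = (1/3) Σ(k=0 to 2) X[k] · e^(2πikn/3)

Computing each x[n]:
x[0] = 2
x[1] = 1
x[2] = 3

x = [2, 1, 3]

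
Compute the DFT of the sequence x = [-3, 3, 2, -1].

X[k] = Σ(n=0 to 3) x[n] · ω_4^(nk)
where ω_4 = e^(-2πi/4)

Computing each X[k]:
X[0] = 1
X[1] = -5-4i
X[2] = -3
X[3] = -5+4i

X = [1, -5-4i, -3, -5+4i]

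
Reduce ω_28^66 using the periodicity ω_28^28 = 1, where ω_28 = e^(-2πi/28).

Since ω_28^28 = 1, powers reduce modulo 28.
66 mod 28 = 10
So ω_28^66 = ω_28^10 = e^(-2πi·10/28)

ω_28^66 = ω_28^10 = -0.6235-0.7818i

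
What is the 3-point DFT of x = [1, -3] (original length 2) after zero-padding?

Original 2-point DFT: [-2, 4]
Zero-padded 3-point DFT provides frequency interpolation.

DFT_3([x, 0, ...]) = [-2, 2.5000+2.5981i, 2.5000-2.5981i]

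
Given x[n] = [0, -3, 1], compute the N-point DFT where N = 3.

X[k] = Σ(n=0 to 2) x[n] · ω_3^(nk)
where ω_3 = e^(-2πi/3)

Computing each X[k]:
X[0] = -2
X[1] = 1.0000+3.4641i
X[2] = 1.0000-3.4641i

X = [-2, 1.0000+3.4641i, 1.0000-3.4641i]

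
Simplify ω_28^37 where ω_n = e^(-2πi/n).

Since ω_28^28 = 1, powers reduce modulo 28.
37 mod 28 = 9
So ω_28^37 = ω_28^9 = e^(-2πi·9/28)

ω_28^37 = ω_28^9 = -0.4339-0.9010i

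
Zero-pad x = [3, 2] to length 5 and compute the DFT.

Original 2-point DFT: [5, 1]
Zero-padded 5-point DFT provides frequency interpolation.

DFT_5([x, 0, ...]) = [5, 3.6180-1.9021i, 1.3820-1.1756i, 1.3820+1.1756i, 3.6180+1.9021i]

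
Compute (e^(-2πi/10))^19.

Since ω_10^10 = 1, powers reduce modulo 10.
19 mod 10 = 9
So ω_10^19 = ω_10^9 = e^(-2πi·9/10)

ω_10^19 = ω_10^9 = 0.8090+0.5878i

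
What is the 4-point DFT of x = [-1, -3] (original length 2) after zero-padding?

Original 2-point DFT: [-4, 2]
Zero-padded 4-point DFT provides frequency interpolation.

DFT_4([x, 0, ...]) = [-4, -1+3i, 2, -1-3i]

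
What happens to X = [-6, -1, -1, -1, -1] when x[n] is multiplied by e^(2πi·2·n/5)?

Modulation property: DFT(ω_5^(-2n)·x[n]) = X[(k-2) mod 5], so circularly shift X by 2 positions.

X[k-2] = [-1, -1, -6, -1, -1]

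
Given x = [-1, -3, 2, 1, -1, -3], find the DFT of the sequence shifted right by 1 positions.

Time shift by 1: X_shifted[k] = ω_6^(1k) · X[k]
Shifted x = [-3, -1, -3, 2, 1, -1]

DFT(x[n-1]) = [-5, -5.0000+3.4641i, 1.0000-3.4641i, -5, 1.0000+3.4641i, -5.0000-3.4641i]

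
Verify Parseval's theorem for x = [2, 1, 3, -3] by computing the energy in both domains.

Time domain:
Σ|x[n]|² = |2|² + |1|² + |3|² + |-3|² = 23.0000

Frequency domain:
(1/4)Σ|X[k]|² = (1/4)(|3|² + |-1-4i|² + |7|² + |-1+4i|²) = (1/4)·92.0000 = 23.0000

Both sides agree, confirming Parseval's theorem.

Σ|x[n]|² = (1/N)Σ|X[k]|² = 23.0000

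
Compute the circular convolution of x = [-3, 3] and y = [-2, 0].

(x ⊛ y)[n] = Σ(m=0 to 1) x[m] · y[(n-m) mod 2]

Computing each output sample:
(x ⊛ y)[0] = 6
(x ⊛ y)[1] = -6

x ⊛ y = [6, -6]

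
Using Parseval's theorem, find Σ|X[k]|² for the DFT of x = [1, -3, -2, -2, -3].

Parseval: Σ|x[n]|² = (1/N)Σ|X[k]|², so Σ|X[k]|² = N·Σ|x[n]|² = 5·27.0000

Σ|X[k]|² = N·Σ|x[n]|² = 5·27.0000 = 135.0000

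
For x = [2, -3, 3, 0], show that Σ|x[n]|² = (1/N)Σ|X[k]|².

Time domain:
Σ|x[n]|² = |2|² + |-3|² + |3|² + |0|² = 22.0000

Frequency domain:
(1/4)Σ|X[k]|² = (1/4)(|2|² + |-1+3i|² + |8|² + |-1-3i|²) = (1/4)·88.0000 = 22.0000

Both sides agree, confirming Parseval's theorem.

Σ|x[n]|² = (1/N)Σ|X[k]|² = 22.0000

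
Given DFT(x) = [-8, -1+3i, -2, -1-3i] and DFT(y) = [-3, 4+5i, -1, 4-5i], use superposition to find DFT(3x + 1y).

By linearity: DFT(3x + 1y) = 3·DFT(x) + 1·DFT(y)
= 3·[-8, -1+3i, -2, -1-3i] + 1·[-3, 4+5i, -1, 4-5i]

Computing element-wise:
Z[0] = 3·(-8) + 1·(-3) = -27
Z[1] = 3·(-1+3i) + 1·(4+5i) = 1+14i
Z[2] = 3·(-2) + 1·(-1) = -7
Z[3] = 3·(-1-3i) + 1·(4-5i) = 1-14i

DFT(3x + 1y) = 3·X + 1·Y = [-27, 1+14i, -7, 1-14i]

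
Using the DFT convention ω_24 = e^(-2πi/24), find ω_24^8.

ω_24^8 = e^(-2πi·8/24)
= cos(-2π·8/24) + i·sin(-2π·8/24)
= cos(-16π/24) + i·sin(-16π/24)

ω_24^8 = cos(-16π/24) + i·sin(-16π/24) = -0.5000-0.8660i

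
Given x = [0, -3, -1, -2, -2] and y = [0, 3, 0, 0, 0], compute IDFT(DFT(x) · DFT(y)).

(x ⊛ y)[n] = Σ(m=0 to 4) x[m] · y[(n-m) mod 5]

Computing each output sample:
(x ⊛ y)[0] = -6
(x ⊛ y)[1] = 0
(x ⊛ y)[2] = -9
(x ⊛ y)[3] = -3
(x ⊛ y)[4] = -6

x ⊛ y = [-6, 0, -9, -3, -6]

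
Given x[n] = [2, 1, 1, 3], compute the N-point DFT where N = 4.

X[k] = Σ(n=0 to 3) x[n] · ω_4^(nk)
where ω_4 = e^(-2πi/4)

Computing each X[k]:
X[0] = 7
X[1] = 1+2i
X[2] = -1
X[3] = 1-2i

X = [7, 1+2i, -1, 1-2i]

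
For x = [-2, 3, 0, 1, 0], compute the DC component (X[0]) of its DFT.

X[0] = Σ(n=0 to 4) x[n] · ω_5^0 = Σ x[n]
= (-2) + (3) + (0) + (1) + (0)

X[0] = 2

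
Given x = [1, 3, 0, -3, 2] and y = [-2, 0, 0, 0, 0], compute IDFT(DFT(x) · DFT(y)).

(x ⊛ y)[n] = Σ(m=0 to 4) x[m] · y[(n-m) mod 5]

Computing each output sample:
(x ⊛ y)[0] = -2
(x ⊛ y)[1] = -6
(x ⊛ y)[2] = 0
(x ⊛ y)[3] = 6
(x ⊛ y)[4] = -4

x ⊛ y = [-2, -6, 0, 6, -4]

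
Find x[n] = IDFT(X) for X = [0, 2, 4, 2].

x[n] = (1/4) Σ(k=0 to 3) X[k] · e^(2πikn/4)

Computing each x[n]:
x[0] = 2
x[1] = -1
x[2] = 0
x[3] = -1

x = [2, -1, 0, -1]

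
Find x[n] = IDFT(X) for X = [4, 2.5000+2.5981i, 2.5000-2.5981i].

x[n] = (1/3) Σ(k=0 to 2) X[k] · e^(2πikn/3)

Computing each x[n]:
x[0] = 3
x[1] = -1
x[2] = 2

x = [3, -1, 2]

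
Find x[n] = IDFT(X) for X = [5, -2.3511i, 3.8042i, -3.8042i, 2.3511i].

x[n] = (1/5) Σ(k=0 to 4) X[k] · e^(2πikn/5)

Computing each x[n]:
x[0] = 1
x[1] = 1
x[2] = 3
x[3] = -1
x[4] = 1

x = [1, 1, 3, -1, 1]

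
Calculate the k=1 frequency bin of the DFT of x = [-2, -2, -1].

X[1] = Σ(n=0 to 2) x[n] · ω_3^(1n) where ω_3 = e^(-2πi/3)
= (-2)·ω_3^0 + (-2)·ω_3^1 + (-1)·ω_3^2

X[1] = -0.5000+0.8660i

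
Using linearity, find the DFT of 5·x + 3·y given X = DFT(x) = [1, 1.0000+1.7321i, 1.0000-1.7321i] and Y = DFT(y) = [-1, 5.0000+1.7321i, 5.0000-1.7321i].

By linearity: DFT(5x + 3y) = 5·DFT(x) + 3·DFT(y)
= 5·[1, 1.0000+1.7321i, 1.0000-1.7321i] + 3·[-1, 5.0000+1.7321i, 5.0000-1.7321i]

Computing element-wise:
Z[0] = 5·(1) + 3·(-1) = 2
Z[1] = 5·(1.0000+1.7321i) + 3·(5.0000+1.7321i) = 20.0000+13.8568i
Z[2] = 5·(1.0000-1.7321i) + 3·(5.0000-1.7321i) = 20.0000-13.8568i

DFT(5x + 3y) = 5·X + 3·Y = [2, 20.0000+13.8568i, 20.0000-13.8568i]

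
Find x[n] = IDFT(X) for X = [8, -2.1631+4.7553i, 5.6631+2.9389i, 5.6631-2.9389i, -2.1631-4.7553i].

x[n] = (1/5) Σ(k=0 to 4) X[k] · e^(2πikn/5)

Computing each x[n]:
x[0] = 3
x[1] = -3
x[2] = 3
x[3] = 3
x[4] = 2

x = [3, -3, 3, 3, 2]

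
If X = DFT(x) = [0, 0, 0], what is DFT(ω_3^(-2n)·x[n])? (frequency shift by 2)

Modulation property: DFT(ω_3^(-2n)·x[n]) = X[(k-2) mod 3], so circularly shift X by 2 positions.

X[k-2] = [0, 0, 0]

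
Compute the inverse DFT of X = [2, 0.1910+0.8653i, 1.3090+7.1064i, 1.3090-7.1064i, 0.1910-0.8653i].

x[n] = (1/5) Σ(k=0 to 4) X[k] · e^(2πikn/5)

Computing each x[n]:
x[0] = 1
x[1] = -2
x[2] = 3
x[3] = -2
x[4] = 2

x = [1, -2, 3, -2, 2]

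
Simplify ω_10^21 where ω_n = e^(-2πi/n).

Since ω_10^10 = 1, powers reduce modulo 10.
21 mod 10 = 1
So ω_10^21 = ω_10^1 = e^(-2πi·1/10)

ω_10^21 = ω_10^1 = 0.8090-0.5878i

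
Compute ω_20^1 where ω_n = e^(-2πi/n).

ω_20^1 = e^(-2πi·1/20)
= cos(-2π·1/20) + i·sin(-2π·1/20)
= cos(-2π/20) + i·sin(-2π/20)

ω_20^1 = cos(-2π/20) + i·sin(-2π/20) = 0.9511-0.3090i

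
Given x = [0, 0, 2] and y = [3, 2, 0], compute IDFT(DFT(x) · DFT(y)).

(x ⊛ y)[n] = Σ(m=0 to 2) x[m] · y[(n-m) mod 3]

Computing each output sample:
(x ⊛ y)[0] = 4
(x ⊛ y)[1] = 0
(x ⊛ y)[2] = 6

x ⊛ y = [4, 0, 6]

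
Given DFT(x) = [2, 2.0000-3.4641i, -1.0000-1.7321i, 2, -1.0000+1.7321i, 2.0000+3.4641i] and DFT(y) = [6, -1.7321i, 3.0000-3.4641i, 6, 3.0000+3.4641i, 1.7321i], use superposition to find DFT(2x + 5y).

By linearity: DFT(2x + 5y) = 2·DFT(x) + 5·DFT(y)
= 2·[2, 2.0000-3.4641i, -1.0000-1.7321i, 2, -1.0000+1.7321i, 2.0000+3.4641i] + 5·[6, -1.7321i, 3.0000-3.4641i, 6, 3.0000+3.4641i, 1.7321i]

Computing element-wise:
Z[0] = 2·(2) + 5·(6) = 34
Z[1] = 2·(2.0000-3.4641i) + 5·(-1.7321i) = 4.0000-15.5887i
Z[2] = 2·(-1.0000-1.7321i) + 5·(3.0000-3.4641i) = 13.0000-20.7847i
Z[3] = 2·(2) + 5·(6) = 34
Z[4] = 2·(-1.0000+1.7321i) + 5·(3.0000+3.4641i) = 13.0000+20.7847i
Z[5] = 2·(2.0000+3.4641i) + 5·(1.7321i) = 4.0000+15.5887i

DFT(2x + 5y) = 2·X + 5·Y = [34, 4.0000-15.5887i, 13.0000-20.7847i, 34, 13.0000+20.7847i, 4.0000+15.5887i]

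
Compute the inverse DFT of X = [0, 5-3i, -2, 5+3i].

x[n] = (1/4) Σ(k=0 to 3) X[k] · e^(2πikn/4)

Computing each x[n]:
x[0] = 2
x[1] = 2
x[2] = -3
x[3] = -1

x = [2, 2, -3, -1]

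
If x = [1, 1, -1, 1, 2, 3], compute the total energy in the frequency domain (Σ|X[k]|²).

Parseval: Σ|x[n]|² = (1/N)Σ|X[k]|², so Σ|X[k]|² = N·Σ|x[n]|² = 6·17.0000

Σ|X[k]|² = N·Σ|x[n]|² = 6·17.0000 = 102.0000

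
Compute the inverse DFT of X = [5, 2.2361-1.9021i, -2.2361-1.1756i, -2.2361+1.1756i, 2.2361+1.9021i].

x[n] = (1/5) Σ(k=0 to 4) X[k] · e^(2πikn/5)

Computing each x[n]:
x[0] = 1
x[1] = 3
x[2] = 0
x[3] = 0
x[4] = 1

x = [1, 3, 0, 0, 1]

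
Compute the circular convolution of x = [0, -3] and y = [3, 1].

(x ⊛ y)[n] = Σ(m=0 to 1) x[m] · y[(n-m) mod 2]

Computing each output sample:
(x ⊛ y)[0] = -3
(x ⊛ y)[1] = -9

x ⊛ y = [-3, -9]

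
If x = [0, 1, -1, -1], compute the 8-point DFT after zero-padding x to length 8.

Original 4-point DFT: [-1, 1-2i, -1, 1+2i]
Zero-padded 8-point DFT provides frequency interpolation.

DFT_8([x, 0, ...]) = [-1, 1.4142+1.0000i, 1-2i, -1.4142-1.0000i, -1, -1.4142+1.0000i, 1+2i, 1.4142-1.0000i]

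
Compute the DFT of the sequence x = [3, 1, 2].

X[k] = Σ(n=0 to 2) x[n] · ω_3^(nk)
where ω_3 = e^(-2πi/3)

Computing each X[k]:
X[0] = 6
X[1] = 1.5000+0.8660i
X[2] = 1.5000-0.8660i

X = [6, 1.5000+0.8660i, 1.5000-0.8660i]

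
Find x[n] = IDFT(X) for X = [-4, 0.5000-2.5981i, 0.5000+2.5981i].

x[n] = (1/3) Σ(k=0 to 2) X[k] · e^(2πikn/3)

Computing each x[n]:
x[0] = -1
x[1] = 0
x[2] = -3

x = [-1, 0, -3]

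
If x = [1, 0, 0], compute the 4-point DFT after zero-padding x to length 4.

Original 3-point DFT: [1, 1, 1]
Zero-padded 4-point DFT provides frequency interpolation.

DFT_4([x, 0, ...]) = [1, 1, 1, 1]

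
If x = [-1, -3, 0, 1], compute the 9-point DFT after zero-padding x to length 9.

Original 4-point DFT: [-3, -1+4i, 1, -1-4i]
Zero-padded 9-point DFT provides frequency interpolation.

DFT_9([x, 0, ...]) = [-3, -3.7981+1.0623i, -2.0209+3.8204i, 1.5000+2.5981i, 1.3191+0.1600i, 1.3191-0.1600i, 1.5000-2.5981i, -2.0209-3.8204i, -3.7981-1.0623i]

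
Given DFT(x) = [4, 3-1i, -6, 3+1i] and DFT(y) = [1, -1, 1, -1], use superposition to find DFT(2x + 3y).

By linearity: DFT(2x + 3y) = 2·DFT(x) + 3·DFT(y)
= 2·[4, 3-1i, -6, 3+1i] + 3·[1, -1, 1, -1]

Computing element-wise:
Z[0] = 2·(4) + 3·(1) = 11
Z[1] = 2·(3-1i) + 3·(-1) = 3-2i
Z[2] = 2·(-6) + 3·(1) = -9
Z[3] = 2·(3+1i) + 3·(-1) = 3+2i

DFT(2x + 3y) = 2·X + 3·Y = [11, 3-2i, -9, 3+2i]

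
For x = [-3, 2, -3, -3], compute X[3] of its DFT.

X[3] = Σ(n=0 to 3) x[n] · ω_4^(3n) where ω_4 = e^(-2πi/4)
= (-3)·ω_4^0 + (2)·ω_4^3 + (-3)·ω_4^6 + (-3)·ω_4^9

X[3] = 5i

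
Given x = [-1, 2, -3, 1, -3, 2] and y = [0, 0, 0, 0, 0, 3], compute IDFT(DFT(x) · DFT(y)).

(x ⊛ y)[n] = Σ(m=0 to 5) x[m] · y[(n-m) mod 6]

Computing each output sample:
(x ⊛ y)[0] = 6
(x ⊛ y)[1] = -9
(x ⊛ y)[2] = 3
(x ⊛ y)[3] = -9
(x ⊛ y)[4] = 6
(x ⊛ y)[5] = -3

x ⊛ y = [6, -9, 3, -9, 6, -3]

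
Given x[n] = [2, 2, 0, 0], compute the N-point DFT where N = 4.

X[k] = Σ(n=0 to 3) x[n] · ω_4^(nk)
where ω_4 = e^(-2πi/4)

Computing each X[k]:
X[0] = 4
X[1] = 2-2i
X[2] = 0
X[3] = 2+2i

X = [4, 2-2i, 0, 2+2i]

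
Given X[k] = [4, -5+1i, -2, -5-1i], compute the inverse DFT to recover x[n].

x[n] = (1/4) Σ(k=0 to 3) X[k] · e^(2πikn/4)

Computing each x[n]:
x[0] = -2
x[1] = 1
x[2] = 3
x[3] = 2

x = [-2, 1, 3, 2]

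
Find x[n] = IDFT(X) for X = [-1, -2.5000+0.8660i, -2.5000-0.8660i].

x[n] = (1/3) Σ(k=0 to 2) X[k] · e^(2πikn/3)

Computing each x[n]:
x[0] = -2
x[1] = 0
x[2] = 1

x = [-2, 0, 1]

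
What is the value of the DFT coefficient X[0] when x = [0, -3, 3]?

X[0] = Σ(n=0 to 2) x[n] · ω_3^0 = Σ x[n]
= (0) + (-3) + (3)

X[0] = 0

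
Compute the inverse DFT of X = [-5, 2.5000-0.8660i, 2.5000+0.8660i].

x[n] = (1/3) Σ(k=0 to 2) X[k] · e^(2πikn/3)

Computing each x[n]:
x[0] = 0
x[1] = -2
x[2] = -3

x = [0, -2, -3]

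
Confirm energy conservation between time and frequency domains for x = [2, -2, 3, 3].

Time domain:
Σ|x[n]|² = |2|² + |-2|² + |3|² + |3|² = 26.0000

Frequency domain:
(1/4)Σ|X[k]|² = (1/4)(|6|² + |-1+5i|² + |4|² + |-1-5i|²) = (1/4)·104.0000 = 26.0000

Both sides agree, confirming Parseval's theorem.

Σ|x[n]|² = (1/N)Σ|X[k]|² = 26.0000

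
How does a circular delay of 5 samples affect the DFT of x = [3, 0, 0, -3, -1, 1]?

Time shift by 5: X_shifted[k] = ω_6^(5k) · X[k]
Shifted x = [0, 0, -3, -1, 1, 3]

DFT(x[n-5]) = [0, 3.5000+6.0622i, -1.5000-0.8660i, -4, -1.5000+0.8660i, 3.5000-6.0622i]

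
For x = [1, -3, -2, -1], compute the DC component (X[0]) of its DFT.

X[0] = Σ(n=0 to 3) x[n] · ω_4^0 = Σ x[n]
= (1) + (-3) + (-2) + (-1)

X[0] = -5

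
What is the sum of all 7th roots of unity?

Sum of all nth roots of unity equals 0 for n > 1 (geometric series with r ≠ 1).

0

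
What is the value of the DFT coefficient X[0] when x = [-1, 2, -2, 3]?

X[0] = Σ(n=0 to 3) x[n] · ω_4^0 = Σ x[n]
= (-1) + (2) + (-2) + (3)

X[0] = 2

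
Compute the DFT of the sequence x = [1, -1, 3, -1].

X[k] = Σ(n=0 to 3) x[n] · ω_4^(nk)
where ω_4 = e^(-2πi/4)

Computing each X[k]:
X[0] = 2
X[1] = -2
X[2] = 6
X[3] = -2

X = [2, -2, 6, -2]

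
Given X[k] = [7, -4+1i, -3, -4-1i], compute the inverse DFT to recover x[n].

x[n] = (1/4) Σ(k=0 to 3) X[k] · e^(2πikn/4)

Computing each x[n]:
x[0] = -1
x[1] = 2
x[2] = 3
x[3] = 3

x = [-1, 2, 3, 3]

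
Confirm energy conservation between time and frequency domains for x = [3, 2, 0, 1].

Time domain:
Σ|x[n]|² = |3|² + |2|² + |0|² + |1|² = 14.0000

Frequency domain:
(1/4)Σ|X[k]|² = (1/4)(|6|² + |3-1i|² + |0|² + |3+1i|²) = (1/4)·56.0000 = 14.0000

Both sides agree, confirming Parseval's theorem.

Σ|x[n]|² = (1/N)Σ|X[k]|² = 14.0000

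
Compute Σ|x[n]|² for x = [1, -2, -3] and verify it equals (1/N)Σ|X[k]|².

Time domain:
Σ|x[n]|² = |1|² + |-2|² + |-3|² = 14.0000

Frequency domain:
(1/3)Σ|X[k]|² = (1/3)(|-4|² + |3.5000-0.8660i|² + |3.5000+0.8660i|²) = (1/3)·42.0000 = 14.0000

Both sides agree, confirming Parseval's theorem.

Σ|x[n]|² = (1/N)Σ|X[k]|² = 14.0000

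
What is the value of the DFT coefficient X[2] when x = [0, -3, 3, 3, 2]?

X[2] = Σ(n=0 to 4) x[n] · ω_5^(2n) where ω_5 = e^(-2πi/5)
= (0)·ω_5^0 + (-3)·ω_5^2 + (3)·ω_5^4 + (3)·ω_5^6 + (2)·ω_5^8

X[2] = 2.6631+2.9389i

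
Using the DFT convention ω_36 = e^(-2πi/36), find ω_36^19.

ω_36^19 = e^(-2πi·19/36)
= cos(-2π·19/36) + i·sin(-2π·19/36)
= cos(-38π/36) + i·sin(-38π/36)

ω_36^19 = cos(-38π/36) + i·sin(-38π/36) = -0.9848+0.1736i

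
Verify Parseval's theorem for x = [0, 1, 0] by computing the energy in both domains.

Time domain:
Σ|x[n]|² = |0|² + |1|² + |0|² = 1.0000

Frequency domain:
(1/3)Σ|X[k]|² = (1/3)(|1|² + |-0.5000-0.8660i|² + |-0.5000+0.8660i|²) = (1/3)·3.0000 = 1.0000

Both sides agree, confirming Parseval's theorem.

Σ|x[n]|² = (1/N)Σ|X[k]|² = 1.0000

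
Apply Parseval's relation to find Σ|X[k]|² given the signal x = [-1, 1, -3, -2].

Parseval: Σ|x[n]|² = (1/N)Σ|X[k]|², so Σ|X[k]|² = N·Σ|x[n]|² = 4·15.0000

Σ|X[k]|² = N·Σ|x[n]|² = 4·15.0000 = 60.0000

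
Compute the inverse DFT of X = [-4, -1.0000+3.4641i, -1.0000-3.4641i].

x[n] = (1/3) Σ(k=0 to 2) X[k] · e^(2πikn/3)

Computing each x[n]:
x[0] = -2
x[1] = -3
x[2] = 1

x = [-2, -3, 1]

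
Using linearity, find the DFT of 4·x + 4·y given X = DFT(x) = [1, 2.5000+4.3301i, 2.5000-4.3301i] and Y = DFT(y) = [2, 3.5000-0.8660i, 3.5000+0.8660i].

By linearity: DFT(4x + 4y) = 4·DFT(x) + 4·DFT(y)
= 4·[1, 2.5000+4.3301i, 2.5000-4.3301i] + 4·[2, 3.5000-0.8660i, 3.5000+0.8660i]

Computing element-wise:
Z[0] = 4·(1) + 4·(2) = 12
Z[1] = 4·(2.5000+4.3301i) + 4·(3.5000-0.8660i) = 24.0000+13.8564i
Z[2] = 4·(2.5000-4.3301i) + 4·(3.5000+0.8660i) = 24.0000-13.8564i

DFT(4x + 4y) = 4·X + 4·Y = [12, 24.0000+13.8564i, 24.0000-13.8564i]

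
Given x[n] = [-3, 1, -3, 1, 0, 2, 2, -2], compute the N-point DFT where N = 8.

X[k] = Σ(n=0 to 7) x[n] · ω_8^(nk)
where ω_8 = e^(-2πi/8)

Computing each X[k]:
X[0] = -2
X[1] = -5.8284+3.5858i
X[2] = -2-4i
X[3] = -0.1716-6.4142i
X[4] = -6
X[5] = -0.1716+6.4142i
X[6] = -2+4i
X[7] = -5.8284-3.5858i

X = [-2, -5.8284+3.5858i, -2-4i, -0.1716-6.4142i, -6, -0.1716+6.4142i, -2+4i, -5.8284-3.5858i]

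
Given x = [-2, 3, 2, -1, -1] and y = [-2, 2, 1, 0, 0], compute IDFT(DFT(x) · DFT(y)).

(x ⊛ y)[n] = Σ(m=0 to 4) x[m] · y[(n-m) mod 5]

Computing each output sample:
(x ⊛ y)[0] = 1
(x ⊛ y)[1] = -11
(x ⊛ y)[2] = 0
(x ⊛ y)[3] = 9
(x ⊛ y)[4] = 2

x ⊛ y = [1, -11, 0, 9, 2]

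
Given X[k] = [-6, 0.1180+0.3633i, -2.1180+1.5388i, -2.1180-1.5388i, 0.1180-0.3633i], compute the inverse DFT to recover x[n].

x[n] = (1/5) Σ(k=0 to 4) X[k] · e^(2πikn/5)

Computing each x[n]:
x[0] = -2
x[1] = -1
x[2] = -1
x[3] = -2
x[4] = 0

x = [-2, -1, -1, -2, 0]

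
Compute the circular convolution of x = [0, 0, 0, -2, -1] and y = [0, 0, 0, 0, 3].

(x ⊛ y)[n] = Σ(m=0 to 4) x[m] · y[(n-m) mod 5]

Computing each output sample:
(x ⊛ y)[0] = 0
(x ⊛ y)[1] = 0
(x ⊛ y)[2] = -6
(x ⊛ y)[3] = -3
(x ⊛ y)[4] = 0

x ⊛ y = [0, 0, -6, -3, 0]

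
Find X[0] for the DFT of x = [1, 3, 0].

X[0] = Σ(n=0 to 2) x[n] · ω_3^0 = Σ x[n]
= (1) + (3) + (0)

X[0] = 4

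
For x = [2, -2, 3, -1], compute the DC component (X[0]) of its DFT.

X[0] = Σ(n=0 to 3) x[n] · ω_4^0 = Σ x[n]
= (2) + (-2) + (3) + (-1)

X[0] = 2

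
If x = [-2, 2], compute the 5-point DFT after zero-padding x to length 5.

Original 2-point DFT: [0, -4]
Zero-padded 5-point DFT provides frequency interpolation.

DFT_5([x, 0, ...]) = [0, -1.3820-1.9021i, -3.6180-1.1756i, -3.6180+1.1756i, -1.3820+1.9021i]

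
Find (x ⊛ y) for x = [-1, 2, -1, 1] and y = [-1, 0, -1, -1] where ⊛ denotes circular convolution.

(x ⊛ y)[n] = Σ(m=0 to 3) x[m] · y[(n-m) mod 4]

Computing each output sample:
(x ⊛ y)[0] = 0
(x ⊛ y)[1] = -2
(x ⊛ y)[2] = 1
(x ⊛ y)[3] = -2

x ⊛ y = [0, -2, 1, -2]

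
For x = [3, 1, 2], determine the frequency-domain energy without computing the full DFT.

Parseval: Σ|x[n]|² = (1/N)Σ|X[k]|², so Σ|X[k]|² = N·Σ|x[n]|² = 3·14.0000

Σ|X[k]|² = N·Σ|x[n]|² = 3·14.0000 = 42.0000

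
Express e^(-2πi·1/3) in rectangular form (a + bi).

ω_3^1 = e^(-2πi·1/3)
= cos(-2π·1/3) + i·sin(-2π·1/3)
= cos(-2π/3) + i·sin(-2π/3)

ω_3^1 = cos(-2π/3) + i·sin(-2π/3) = -0.5000-0.8660i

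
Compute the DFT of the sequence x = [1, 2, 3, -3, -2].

X[k] = Σ(n=0 to 4) x[n] · ω_5^(nk)
where ω_5 = e^(-2πi/5)

Computing each X[k]:
X[0] = 1
X[1] = 1.0000-7.3309i
X[2] = 1.0000+3.3552i
X[3] = 1.0000-3.3552i
X[4] = 1.0000+7.3309i

X = [1, 1.0000-7.3309i, 1.0000+3.3552i, 1.0000-3.3552i, 1.0000+7.3309i]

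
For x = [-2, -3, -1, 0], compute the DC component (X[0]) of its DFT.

X[0] = Σ(n=0 to 3) x[n] · ω_4^0 = Σ x[n]
= (-2) + (-3) + (-1) + (0)

X[0] = -6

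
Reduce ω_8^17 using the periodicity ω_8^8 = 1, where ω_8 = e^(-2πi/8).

Since ω_8^8 = 1, powers reduce modulo 8.
17 mod 8 = 1
So ω_8^17 = ω_8^1 = e^(-2πi·1/8)

ω_8^17 = ω_8^1 = 0.7071-0.7071i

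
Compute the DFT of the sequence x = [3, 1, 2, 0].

X[k] = Σ(n=0 to 3) x[n] · ω_4^(nk)
where ω_4 = e^(-2πi/4)

Computing each X[k]:
X[0] = 6
X[1] = 1-1i
X[2] = 4
X[3] = 1+1i

X = [6, 1-1i, 4, 1+1i]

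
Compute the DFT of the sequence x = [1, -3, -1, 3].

X[k] = Σ(n=0 to 3) x[n] · ω_4^(nk)
where ω_4 = e^(-2πi/4)

Computing each X[k]:
X[0] = 0
X[1] = 2+6i
X[2] = 0
X[3] = 2-6i

X = [0, 2+6i, 0, 2-6i]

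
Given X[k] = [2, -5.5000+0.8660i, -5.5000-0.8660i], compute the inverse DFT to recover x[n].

x[n] = (1/3) Σ(k=0 to 2) X[k] · e^(2πikn/3)

Computing each x[n]:
x[0] = -3
x[1] = 2
x[2] = 3

x = [-3, 2, 3]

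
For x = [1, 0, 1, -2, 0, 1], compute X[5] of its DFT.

X[5] = Σ(n=0 to 5) x[n] · ω_6^(5n) where ω_6 = e^(-2πi/6)
= (1)·ω_6^0 + (0)·ω_6^5 + (1)·ω_6^10 + (-2)·ω_6^15 + (0)·ω_6^20 + (1)·ω_6^25

X[5] = 3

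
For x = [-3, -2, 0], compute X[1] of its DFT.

X[1] = Σ(n=0 to 2) x[n] · ω_3^(1n) where ω_3 = e^(-2πi/3)
= (-3)·ω_3^0 + (-2)·ω_3^1 + (0)·ω_3^2

X[1] = -2.0000+1.7321i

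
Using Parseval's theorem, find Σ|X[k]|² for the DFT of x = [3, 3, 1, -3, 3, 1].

Parseval: Σ|x[n]|² = (1/N)Σ|X[k]|², so Σ|X[k]|² = N·Σ|x[n]|² = 6·38.0000

Σ|X[k]|² = N·Σ|x[n]|² = 6·38.0000 = 228.0000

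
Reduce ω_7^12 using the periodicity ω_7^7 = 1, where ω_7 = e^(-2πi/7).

Since ω_7^7 = 1, powers reduce modulo 7.
12 mod 7 = 5
So ω_7^12 = ω_7^5 = e^(-2πi·5/7)

ω_7^12 = ω_7^5 = -0.2225+0.9749i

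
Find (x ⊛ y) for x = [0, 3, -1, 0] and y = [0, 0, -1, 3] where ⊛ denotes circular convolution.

(x ⊛ y)[n] = Σ(m=0 to 3) x[m] · y[(n-m) mod 4]

Computing each output sample:
(x ⊛ y)[0] = 10
(x ⊛ y)[1] = -3
(x ⊛ y)[2] = 0
(x ⊛ y)[3] = -3

x ⊛ y = [10, -3, 0, -3]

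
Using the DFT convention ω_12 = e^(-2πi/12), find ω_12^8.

ω_12^8 = e^(-2πi·8/12)
= cos(-2π·8/12) + i·sin(-2π·8/12)
= cos(-16π/12) + i·sin(-16π/12)

ω_12^8 = cos(-16π/12) + i·sin(-16π/12) = -0.5000+0.8660i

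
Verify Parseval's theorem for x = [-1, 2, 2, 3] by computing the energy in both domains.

Time domain:
Σ|x[n]|² = |-1|² + |2|² + |2|² + |3|² = 18.0000

Frequency domain:
(1/4)Σ|X[k]|² = (1/4)(|6|² + |-3+1i|² + |-4|² + |-3-1i|²) = (1/4)·72.0000 = 18.0000

Both sides agree, confirming Parseval's theorem.

Σ|x[n]|² = (1/N)Σ|X[k]|² = 18.0000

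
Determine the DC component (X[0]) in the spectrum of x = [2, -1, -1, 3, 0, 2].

X[0] = Σ(n=0 to 5) x[n] · ω_6^0 = Σ x[n]
= (2) + (-1) + (-1) + (3) + (0) + (2)

X[0] = 5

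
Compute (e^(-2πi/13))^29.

Since ω_13^13 = 1, powers reduce modulo 13.
29 mod 13 = 3
So ω_13^29 = ω_13^3 = e^(-2πi·3/13)

ω_13^29 = ω_13^3 = 0.1205-0.9927i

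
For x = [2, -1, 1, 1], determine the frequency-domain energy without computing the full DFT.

Parseval: Σ|x[n]|² = (1/N)Σ|X[k]|², so Σ|X[k]|² = N·Σ|x[n]|² = 4·7.0000

Σ|X[k]|² = N·Σ|x[n]|² = 4·7.0000 = 28.0000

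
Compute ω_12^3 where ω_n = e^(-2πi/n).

ω_12^3 = e^(-2πi·3/12)
= cos(-2π·3/12) + i·sin(-2π·3/12)
= cos(-6π/12) + i·sin(-6π/12)

ω_12^3 = cos(-6π/12) + i·sin(-6π/12) = -1i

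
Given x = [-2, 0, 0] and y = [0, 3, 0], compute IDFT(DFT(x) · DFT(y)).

(x ⊛ y)[n] = Σ(m=0 to 2) x[m] · y[(n-m) mod 3]

Computing each output sample:
(x ⊛ y)[0] = 0
(x ⊛ y)[1] = -6
(x ⊛ y)[2] = 0

x ⊛ y = [0, -6, 0]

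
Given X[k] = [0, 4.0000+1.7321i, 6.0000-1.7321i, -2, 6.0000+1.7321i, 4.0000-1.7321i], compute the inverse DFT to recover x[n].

x[n] = (1/6) Σ(k=0 to 5) X[k] · e^(2πikn/6)

Computing each x[n]:
x[0] = 3
x[1] = 0
x[2] = -3
x[3] = 1
x[4] = -1
x[5] = 0

x = [3, 0, -3, 1, -1, 0]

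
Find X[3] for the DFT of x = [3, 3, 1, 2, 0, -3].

X[3] = Σ(n=0 to 5) x[n] · ω_6^(3n) where ω_6 = e^(-2πi/6)
= (3)·ω_6^0 + (3)·ω_6^3 + (1)·ω_6^6 + (2)·ω_6^9 + (0)·ω_6^12 + (-3)·ω_6^15

X[3] = 2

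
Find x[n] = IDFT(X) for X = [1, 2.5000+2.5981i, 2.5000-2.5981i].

x[n] = (1/3) Σ(k=0 to 2) X[k] · e^(2πikn/3)

Computing each x[n]:
x[0] = 2
x[1] = -2
x[2] = 1

x = [2, -2, 1]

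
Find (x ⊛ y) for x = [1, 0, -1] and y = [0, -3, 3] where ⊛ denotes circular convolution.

(x ⊛ y)[n] = Σ(m=0 to 2) x[m] · y[(n-m) mod 3]

Computing each output sample:
(x ⊛ y)[0] = 3
(x ⊛ y)[1] = -6
(x ⊛ y)[2] = 3

x ⊛ y = [3, -6, 3]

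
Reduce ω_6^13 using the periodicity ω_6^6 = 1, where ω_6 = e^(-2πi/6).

Since ω_6^6 = 1, powers reduce modulo 6.
13 mod 6 = 1
So ω_6^13 = ω_6^1 = e^(-2πi·1/6)

ω_6^13 = ω_6^1 = 0.5000-0.8660i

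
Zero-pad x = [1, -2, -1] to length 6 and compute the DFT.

Original 3-point DFT: [-2, 2.5000+0.8660i, 2.5000-0.8660i]
Zero-padded 6-point DFT provides frequency interpolation.

DFT_6([x, 0, ...]) = [-2, 0.5000+2.5981i, 2.5000+0.8660i, 2, 2.5000-0.8660i, 0.5000-2.5981i]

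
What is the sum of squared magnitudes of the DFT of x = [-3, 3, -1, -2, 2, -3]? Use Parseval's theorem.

Parseval: Σ|x[n]|² = (1/N)Σ|X[k]|², so Σ|X[k]|² = N·Σ|x[n]|² = 6·36.0000

Σ|X[k]|² = N·Σ|x[n]|² = 6·36.0000 = 216.0000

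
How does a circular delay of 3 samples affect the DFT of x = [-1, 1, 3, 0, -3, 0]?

Time shift by 3: X_shifted[k] = ω_6^(3k) · X[k]
Shifted x = [0, -3, 0, -1, 1, 3]

DFT(x[n-3]) = [0, 0.5000+6.0622i, -1.5000+4.3301i, 2, -1.5000-4.3301i, 0.5000-6.0622i]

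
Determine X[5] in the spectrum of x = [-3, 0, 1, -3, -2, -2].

X[5] = Σ(n=0 to 5) x[n] · ω_6^(5n) where ω_6 = e^(-2πi/6)
= (-3)·ω_6^0 + (0)·ω_6^5 + (1)·ω_6^10 + (-3)·ω_6^15 + (-2)·ω_6^20 + (-2)·ω_6^25

X[5] = -0.5000+4.3301i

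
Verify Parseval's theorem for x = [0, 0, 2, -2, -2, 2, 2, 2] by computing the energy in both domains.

Time domain:
Σ|x[n]|² = |0|² + |0|² + |2|² + |-2|² + |-2|² + |2|² + |2|² + |2|² = 24.0000

Frequency domain:
(1/8)Σ|X[k]|² = (1/8)(|4|² + |3.4142+4.2426i|² + |-6-2i|² + |0.5858+4.2426i|² + |0|² + |0.5858-4.2426i|² + |-6+2i|² + |3.4142-4.2426i|²) = (1/8)·192.0000 = 24.0000

Both sides agree, confirming Parseval's theorem.

Σ|x[n]|² = (1/N)Σ|X[k]|² = 24.0000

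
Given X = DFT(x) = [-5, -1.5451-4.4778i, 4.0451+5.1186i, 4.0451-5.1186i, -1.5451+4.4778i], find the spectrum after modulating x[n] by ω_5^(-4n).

Modulation property: DFT(ω_5^(-4n)·x[n]) = X[(k-4) mod 5], so circularly shift X by 4 positions.

X[k-4] = [-1.5451-4.4778i, 4.0451+5.1186i, 4.0451-5.1186i, -1.5451+4.4778i, -5]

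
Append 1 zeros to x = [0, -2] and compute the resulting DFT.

Original 2-point DFT: [-2, 2]
Zero-padded 3-point DFT provides frequency interpolation.

DFT_3([x, 0, ...]) = [-2, 1.0000+1.7321i, 1.0000-1.7321i]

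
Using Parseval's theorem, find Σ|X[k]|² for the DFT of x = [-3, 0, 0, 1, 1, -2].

Parseval: Σ|x[n]|² = (1/N)Σ|X[k]|², so Σ|X[k]|² = N·Σ|x[n]|² = 6·15.0000

Σ|X[k]|² = N·Σ|x[n]|² = 6·15.0000 = 90.0000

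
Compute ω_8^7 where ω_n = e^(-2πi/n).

ω_8^7 = e^(-2πi·7/8)
= cos(-2π·7/8) + i·sin(-2π·7/8)
= cos(-14π/8) + i·sin(-14π/8)

ω_8^7 = cos(-14π/8) + i·sin(-14π/8) = 0.7071+0.7071i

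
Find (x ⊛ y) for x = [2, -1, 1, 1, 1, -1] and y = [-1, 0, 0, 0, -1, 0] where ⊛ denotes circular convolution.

(x ⊛ y)[n] = Σ(m=0 to 5) x[m] · y[(n-m) mod 6]

Computing each output sample:
(x ⊛ y)[0] = -3
(x ⊛ y)[1] = 0
(x ⊛ y)[2] = -2
(x ⊛ y)[3] = 0
(x ⊛ y)[4] = -3
(x ⊛ y)[5] = 2

x ⊛ y = [-3, 0, -2, 0, -3, 2]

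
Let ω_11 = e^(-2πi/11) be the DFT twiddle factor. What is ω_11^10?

ω_11^10 = e^(-2πi·10/11)
= cos(-2π·10/11) + i·sin(-2π·10/11)
= cos(-20π/11) + i·sin(-20π/11)

ω_11^10 = cos(-20π/11) + i·sin(-20π/11) = 0.8413+0.5406i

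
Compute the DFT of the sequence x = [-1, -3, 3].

X[k] = Σ(n=0 to 2) x[n] · ω_3^(nk)
where ω_3 = e^(-2πi/3)

Computing each X[k]:
X[0] = -1
X[1] = -1.0000+5.1962i
X[2] = -1.0000-5.1962i

X = [-1, -1.0000+5.1962i, -1.0000-5.1962i]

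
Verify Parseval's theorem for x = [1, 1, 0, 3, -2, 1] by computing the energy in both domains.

Time domain:
Σ|x[n]|² = |1|² + |1|² + |0|² + |3|² + |-2|² + |1|² = 16.0000

Frequency domain:
(1/6)Σ|X[k]|² = (1/6)(|4|² + |-1.7321i|² + |4.0000+1.7321i|² + |-6|² + |4.0000-1.7321i|² + |1.7321i|²) = (1/6)·96.0000 = 16.0000

Both sides agree, confirming Parseval's theorem.

Σ|x[n]|² = (1/N)Σ|X[k]|² = 16.0000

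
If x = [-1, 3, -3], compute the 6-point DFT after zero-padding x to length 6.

Original 3-point DFT: [-1, -1.0000-5.1962i, -1.0000+5.1962i]
Zero-padded 6-point DFT provides frequency interpolation.

DFT_6([x, 0, ...]) = [-1, 2, -1.0000-5.1962i, -7, -1.0000+5.1962i, 2]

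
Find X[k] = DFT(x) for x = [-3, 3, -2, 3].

X[k] = Σ(n=0 to 3) x[n] · ω_4^(nk)
where ω_4 = e^(-2πi/4)

Computing each X[k]:
X[0] = 1
X[1] = -1
X[2] = -11
X[3] = -1

X = [1, -1, -11, -1]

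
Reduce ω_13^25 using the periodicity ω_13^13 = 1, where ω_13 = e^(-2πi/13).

Since ω_13^13 = 1, powers reduce modulo 13.
25 mod 13 = 12
So ω_13^25 = ω_13^12 = e^(-2πi·12/13)

ω_13^25 = ω_13^12 = 0.8855+0.4647i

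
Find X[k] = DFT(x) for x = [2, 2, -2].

X[k] = Σ(n=0 to 2) x[n] · ω_3^(nk)
where ω_3 = e^(-2πi/3)

Computing each X[k]:
X[0] = 2
X[1] = 2.0000-3.4641i
X[2] = 2.0000+3.4641i

X = [2, 2.0000-3.4641i, 2.0000+3.4641i]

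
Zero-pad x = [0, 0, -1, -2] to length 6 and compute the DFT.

Original 4-point DFT: [-3, 1-2i, 1, 1+2i]
Zero-padded 6-point DFT provides frequency interpolation.

DFT_6([x, 0, ...]) = [-3, 2.5000+0.8660i, -1.5000-0.8660i, 1, -1.5000+0.8660i, 2.5000-0.8660i]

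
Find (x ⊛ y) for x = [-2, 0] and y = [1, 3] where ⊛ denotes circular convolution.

(x ⊛ y)[n] = Σ(m=0 to 1) x[m] · y[(n-m) mod 2]

Computing each output sample:
(x ⊛ y)[0] = -2
(x ⊛ y)[1] = -6

x ⊛ y = [-2, -6]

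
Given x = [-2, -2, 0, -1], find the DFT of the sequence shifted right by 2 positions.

Time shift by 2: X_shifted[k] = ω_4^(2k) · X[k]
Shifted x = [0, -1, -2, -2]

DFT(x[n-2]) = [-5, 2-1i, 1, 2+1i]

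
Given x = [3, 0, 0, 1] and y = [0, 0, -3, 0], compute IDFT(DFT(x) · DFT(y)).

(x ⊛ y)[n] = Σ(m=0 to 3) x[m] · y[(n-m) mod 4]

Computing each output sample:
(x ⊛ y)[0] = 0
(x ⊛ y)[1] = -3
(x ⊛ y)[2] = -9
(x ⊛ y)[3] = 0

x ⊛ y = [0, -3, -9, 0]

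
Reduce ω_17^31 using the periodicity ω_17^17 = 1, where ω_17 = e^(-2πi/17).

Since ω_17^17 = 1, powers reduce modulo 17.
31 mod 17 = 14
So ω_17^31 = ω_17^14 = e^(-2πi·14/17)

ω_17^31 = ω_17^14 = 0.4457+0.8952i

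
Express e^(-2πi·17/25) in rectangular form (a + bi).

ω_25^17 = e^(-2πi·17/25)
= cos(-2π·17/25) + i·sin(-2π·17/25)
= cos(-34π/25) + i·sin(-34π/25)

ω_25^17 = cos(-34π/25) + i·sin(-34π/25) = -0.4258+0.9048i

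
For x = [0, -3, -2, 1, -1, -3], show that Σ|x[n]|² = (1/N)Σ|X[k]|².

Time domain:
Σ|x[n]|² = |0|² + |-3|² + |-2|² + |1|² + |-1|² + |-3|² = 24.0000

Frequency domain:
(1/6)Σ|X[k]|² = (1/6)(|-8|² + |-2.5000+0.8660i|² + |5.5000-0.8660i|² + |2|² + |5.5000+0.8660i|² + |-2.5000-0.8660i|²) = (1/6)·144.0000 = 24.0000

Both sides agree, confirming Parseval's theorem.

Σ|x[n]|² = (1/N)Σ|X[k]|² = 24.0000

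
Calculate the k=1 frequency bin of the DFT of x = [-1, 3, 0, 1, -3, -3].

X[1] = Σ(n=0 to 5) x[n] · ω_6^(1n) where ω_6 = e^(-2πi/6)
= (-1)·ω_6^0 + (3)·ω_6^1 + (0)·ω_6^2 + (1)·ω_6^3 + (-3)·ω_6^4 + (-3)·ω_6^5

X[1] = -0.5000-7.7942i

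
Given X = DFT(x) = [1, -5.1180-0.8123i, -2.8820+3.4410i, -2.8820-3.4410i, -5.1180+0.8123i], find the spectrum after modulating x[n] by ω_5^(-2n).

Modulation property: DFT(ω_5^(-2n)·x[n]) = X[(k-2) mod 5], so circularly shift X by 2 positions.

X[k-2] = [-2.8820-3.4410i, -5.1180+0.8123i, 1, -5.1180-0.8123i, -2.8820+3.4410i]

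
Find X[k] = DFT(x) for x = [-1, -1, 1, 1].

X[k] = Σ(n=0 to 3) x[n] · ω_4^(nk)
where ω_4 = e^(-2πi/4)

Computing each X[k]:
X[0] = 0
X[1] = -2+2i
X[2] = 0
X[3] = -2-2i

X = [0, -2+2i, 0, -2-2i]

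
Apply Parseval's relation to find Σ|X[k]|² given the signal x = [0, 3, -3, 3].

Parseval: Σ|x[n]|² = (1/N)Σ|X[k]|², so Σ|X[k]|² = N·Σ|x[n]|² = 4·27.0000

Σ|X[k]|² = N·Σ|x[n]|² = 4·27.0000 = 108.0000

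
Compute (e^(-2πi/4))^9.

Since ω_4^4 = 1, powers reduce modulo 4.
9 mod 4 = 1
So ω_4^9 = ω_4^1 = e^(-2πi·1/4)

ω_4^9 = ω_4^1 = -1i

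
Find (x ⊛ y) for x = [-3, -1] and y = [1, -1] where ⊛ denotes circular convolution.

(x ⊛ y)[n] = Σ(m=0 to 1) x[m] · y[(n-m) mod 2]

Computing each output sample:
(x ⊛ y)[0] = -2
(x ⊛ y)[1] = 2

x ⊛ y = [-2, 2]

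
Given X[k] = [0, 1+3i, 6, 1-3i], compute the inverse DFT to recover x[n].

x[n] = (1/4) Σ(k=0 to 3) X[k] · e^(2πikn/4)

Computing each x[n]:
x[0] = 2
x[1] = -3
x[2] = 1
x[3] = 0

x = [2, -3, 1, 0]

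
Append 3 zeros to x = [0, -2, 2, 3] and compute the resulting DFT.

Original 4-point DFT: [3, -2+5i, 1, -2-5i]
Zero-padded 7-point DFT provides frequency interpolation.

DFT_7([x, 0, ...]) = [3, -4.3949-1.6878i, 0.5136+5.1631i, 2.3814-0.4934i, 2.3814+0.4934i, 0.5136-5.1631i, -4.3949+1.6878i]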